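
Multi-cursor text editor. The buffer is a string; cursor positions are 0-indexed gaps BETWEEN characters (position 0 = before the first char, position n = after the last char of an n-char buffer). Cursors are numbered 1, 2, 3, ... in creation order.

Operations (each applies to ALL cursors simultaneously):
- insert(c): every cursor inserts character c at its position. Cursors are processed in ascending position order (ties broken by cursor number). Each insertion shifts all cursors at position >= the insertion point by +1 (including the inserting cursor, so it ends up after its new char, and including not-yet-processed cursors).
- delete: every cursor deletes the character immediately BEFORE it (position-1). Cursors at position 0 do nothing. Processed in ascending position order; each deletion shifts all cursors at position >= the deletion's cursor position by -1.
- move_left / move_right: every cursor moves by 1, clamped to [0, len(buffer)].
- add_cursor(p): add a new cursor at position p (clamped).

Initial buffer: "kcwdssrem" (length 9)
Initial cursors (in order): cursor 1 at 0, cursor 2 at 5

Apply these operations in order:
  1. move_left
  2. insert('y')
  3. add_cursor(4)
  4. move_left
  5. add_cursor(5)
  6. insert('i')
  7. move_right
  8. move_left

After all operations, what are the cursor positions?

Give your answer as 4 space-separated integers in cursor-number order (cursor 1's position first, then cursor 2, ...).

Answer: 1 9 5 9

Derivation:
After op 1 (move_left): buffer="kcwdssrem" (len 9), cursors c1@0 c2@4, authorship .........
After op 2 (insert('y')): buffer="ykcwdyssrem" (len 11), cursors c1@1 c2@6, authorship 1....2.....
After op 3 (add_cursor(4)): buffer="ykcwdyssrem" (len 11), cursors c1@1 c3@4 c2@6, authorship 1....2.....
After op 4 (move_left): buffer="ykcwdyssrem" (len 11), cursors c1@0 c3@3 c2@5, authorship 1....2.....
After op 5 (add_cursor(5)): buffer="ykcwdyssrem" (len 11), cursors c1@0 c3@3 c2@5 c4@5, authorship 1....2.....
After op 6 (insert('i')): buffer="iykciwdiiyssrem" (len 15), cursors c1@1 c3@5 c2@9 c4@9, authorship 11..3..242.....
After op 7 (move_right): buffer="iykciwdiiyssrem" (len 15), cursors c1@2 c3@6 c2@10 c4@10, authorship 11..3..242.....
After op 8 (move_left): buffer="iykciwdiiyssrem" (len 15), cursors c1@1 c3@5 c2@9 c4@9, authorship 11..3..242.....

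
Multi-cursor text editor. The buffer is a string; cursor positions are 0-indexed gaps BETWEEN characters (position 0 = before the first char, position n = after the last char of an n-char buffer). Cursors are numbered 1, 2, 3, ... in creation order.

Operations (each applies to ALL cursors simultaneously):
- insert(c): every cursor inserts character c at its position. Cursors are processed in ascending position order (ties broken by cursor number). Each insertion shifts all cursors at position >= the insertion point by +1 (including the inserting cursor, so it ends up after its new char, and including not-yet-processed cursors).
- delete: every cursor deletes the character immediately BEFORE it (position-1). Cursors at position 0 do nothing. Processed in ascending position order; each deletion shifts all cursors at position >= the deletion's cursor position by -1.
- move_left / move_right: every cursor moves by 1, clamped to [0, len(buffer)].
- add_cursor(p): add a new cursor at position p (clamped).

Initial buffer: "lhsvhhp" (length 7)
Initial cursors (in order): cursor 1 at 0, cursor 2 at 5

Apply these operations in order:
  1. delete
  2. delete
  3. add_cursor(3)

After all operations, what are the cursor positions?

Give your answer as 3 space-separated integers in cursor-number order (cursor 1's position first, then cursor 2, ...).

After op 1 (delete): buffer="lhsvhp" (len 6), cursors c1@0 c2@4, authorship ......
After op 2 (delete): buffer="lhshp" (len 5), cursors c1@0 c2@3, authorship .....
After op 3 (add_cursor(3)): buffer="lhshp" (len 5), cursors c1@0 c2@3 c3@3, authorship .....

Answer: 0 3 3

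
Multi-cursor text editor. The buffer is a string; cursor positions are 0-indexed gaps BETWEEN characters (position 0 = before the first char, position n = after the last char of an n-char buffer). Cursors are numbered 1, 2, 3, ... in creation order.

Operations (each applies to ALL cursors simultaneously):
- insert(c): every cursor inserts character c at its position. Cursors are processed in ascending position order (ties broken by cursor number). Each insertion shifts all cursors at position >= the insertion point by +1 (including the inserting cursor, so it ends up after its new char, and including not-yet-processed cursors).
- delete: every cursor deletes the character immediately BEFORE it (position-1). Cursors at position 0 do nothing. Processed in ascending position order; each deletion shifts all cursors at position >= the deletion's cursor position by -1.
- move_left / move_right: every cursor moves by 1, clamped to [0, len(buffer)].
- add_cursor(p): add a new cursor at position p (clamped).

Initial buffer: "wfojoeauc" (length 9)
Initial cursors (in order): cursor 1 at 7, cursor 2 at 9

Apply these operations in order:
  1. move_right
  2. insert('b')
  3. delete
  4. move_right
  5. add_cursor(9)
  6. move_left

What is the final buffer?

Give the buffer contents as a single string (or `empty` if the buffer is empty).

After op 1 (move_right): buffer="wfojoeauc" (len 9), cursors c1@8 c2@9, authorship .........
After op 2 (insert('b')): buffer="wfojoeaubcb" (len 11), cursors c1@9 c2@11, authorship ........1.2
After op 3 (delete): buffer="wfojoeauc" (len 9), cursors c1@8 c2@9, authorship .........
After op 4 (move_right): buffer="wfojoeauc" (len 9), cursors c1@9 c2@9, authorship .........
After op 5 (add_cursor(9)): buffer="wfojoeauc" (len 9), cursors c1@9 c2@9 c3@9, authorship .........
After op 6 (move_left): buffer="wfojoeauc" (len 9), cursors c1@8 c2@8 c3@8, authorship .........

Answer: wfojoeauc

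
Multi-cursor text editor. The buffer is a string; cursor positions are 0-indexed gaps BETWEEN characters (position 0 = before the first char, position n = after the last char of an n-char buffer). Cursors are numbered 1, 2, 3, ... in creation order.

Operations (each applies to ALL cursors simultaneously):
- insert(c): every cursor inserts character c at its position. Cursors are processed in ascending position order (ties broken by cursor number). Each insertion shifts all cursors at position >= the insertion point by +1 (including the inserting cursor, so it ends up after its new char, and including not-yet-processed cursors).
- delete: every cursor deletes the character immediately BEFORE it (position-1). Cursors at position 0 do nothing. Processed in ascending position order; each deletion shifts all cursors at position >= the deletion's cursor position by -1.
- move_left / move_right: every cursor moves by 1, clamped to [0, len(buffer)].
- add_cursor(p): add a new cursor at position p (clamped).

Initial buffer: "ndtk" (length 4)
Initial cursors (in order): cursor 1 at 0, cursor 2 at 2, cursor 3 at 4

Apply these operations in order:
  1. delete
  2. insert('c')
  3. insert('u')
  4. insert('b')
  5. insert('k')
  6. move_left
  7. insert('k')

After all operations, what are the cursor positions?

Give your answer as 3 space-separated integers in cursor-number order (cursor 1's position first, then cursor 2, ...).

After op 1 (delete): buffer="nt" (len 2), cursors c1@0 c2@1 c3@2, authorship ..
After op 2 (insert('c')): buffer="cnctc" (len 5), cursors c1@1 c2@3 c3@5, authorship 1.2.3
After op 3 (insert('u')): buffer="cuncutcu" (len 8), cursors c1@2 c2@5 c3@8, authorship 11.22.33
After op 4 (insert('b')): buffer="cubncubtcub" (len 11), cursors c1@3 c2@7 c3@11, authorship 111.222.333
After op 5 (insert('k')): buffer="cubkncubktcubk" (len 14), cursors c1@4 c2@9 c3@14, authorship 1111.2222.3333
After op 6 (move_left): buffer="cubkncubktcubk" (len 14), cursors c1@3 c2@8 c3@13, authorship 1111.2222.3333
After op 7 (insert('k')): buffer="cubkkncubkktcubkk" (len 17), cursors c1@4 c2@10 c3@16, authorship 11111.22222.33333

Answer: 4 10 16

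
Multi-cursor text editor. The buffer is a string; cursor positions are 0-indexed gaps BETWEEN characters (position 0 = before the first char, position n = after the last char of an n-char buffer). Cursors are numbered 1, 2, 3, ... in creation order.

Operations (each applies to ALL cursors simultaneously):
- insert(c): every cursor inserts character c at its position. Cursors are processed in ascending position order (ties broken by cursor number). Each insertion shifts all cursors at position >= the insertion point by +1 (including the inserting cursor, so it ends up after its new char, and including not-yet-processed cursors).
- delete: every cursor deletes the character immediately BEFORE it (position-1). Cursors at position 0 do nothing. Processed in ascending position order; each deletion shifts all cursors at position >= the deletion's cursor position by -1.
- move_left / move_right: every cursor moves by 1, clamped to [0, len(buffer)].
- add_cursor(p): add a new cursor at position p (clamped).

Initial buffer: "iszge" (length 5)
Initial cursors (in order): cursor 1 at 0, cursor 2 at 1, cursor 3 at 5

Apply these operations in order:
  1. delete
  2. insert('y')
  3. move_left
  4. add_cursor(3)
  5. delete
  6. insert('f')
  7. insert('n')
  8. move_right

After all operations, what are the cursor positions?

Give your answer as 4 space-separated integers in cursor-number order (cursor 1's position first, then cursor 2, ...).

After op 1 (delete): buffer="szg" (len 3), cursors c1@0 c2@0 c3@3, authorship ...
After op 2 (insert('y')): buffer="yyszgy" (len 6), cursors c1@2 c2@2 c3@6, authorship 12...3
After op 3 (move_left): buffer="yyszgy" (len 6), cursors c1@1 c2@1 c3@5, authorship 12...3
After op 4 (add_cursor(3)): buffer="yyszgy" (len 6), cursors c1@1 c2@1 c4@3 c3@5, authorship 12...3
After op 5 (delete): buffer="yzy" (len 3), cursors c1@0 c2@0 c4@1 c3@2, authorship 2.3
After op 6 (insert('f')): buffer="ffyfzfy" (len 7), cursors c1@2 c2@2 c4@4 c3@6, authorship 1224.33
After op 7 (insert('n')): buffer="ffnnyfnzfny" (len 11), cursors c1@4 c2@4 c4@7 c3@10, authorship 1212244.333
After op 8 (move_right): buffer="ffnnyfnzfny" (len 11), cursors c1@5 c2@5 c4@8 c3@11, authorship 1212244.333

Answer: 5 5 11 8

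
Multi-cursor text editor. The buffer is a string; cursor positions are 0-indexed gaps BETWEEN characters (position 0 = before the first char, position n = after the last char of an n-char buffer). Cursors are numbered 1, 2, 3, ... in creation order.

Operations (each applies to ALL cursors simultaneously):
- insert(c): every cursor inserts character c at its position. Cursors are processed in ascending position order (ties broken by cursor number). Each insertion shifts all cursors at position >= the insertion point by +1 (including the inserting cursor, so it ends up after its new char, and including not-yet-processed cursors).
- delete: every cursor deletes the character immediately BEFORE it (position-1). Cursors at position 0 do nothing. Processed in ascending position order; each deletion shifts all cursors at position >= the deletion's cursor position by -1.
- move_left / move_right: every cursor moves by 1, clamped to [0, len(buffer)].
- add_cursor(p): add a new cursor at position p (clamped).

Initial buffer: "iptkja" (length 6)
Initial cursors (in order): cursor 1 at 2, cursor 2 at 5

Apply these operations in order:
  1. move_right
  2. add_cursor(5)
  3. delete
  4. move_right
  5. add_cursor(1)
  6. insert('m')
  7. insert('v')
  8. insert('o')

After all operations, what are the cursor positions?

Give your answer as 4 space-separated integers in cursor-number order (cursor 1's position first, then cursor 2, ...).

Answer: 15 15 15 4

Derivation:
After op 1 (move_right): buffer="iptkja" (len 6), cursors c1@3 c2@6, authorship ......
After op 2 (add_cursor(5)): buffer="iptkja" (len 6), cursors c1@3 c3@5 c2@6, authorship ......
After op 3 (delete): buffer="ipk" (len 3), cursors c1@2 c2@3 c3@3, authorship ...
After op 4 (move_right): buffer="ipk" (len 3), cursors c1@3 c2@3 c3@3, authorship ...
After op 5 (add_cursor(1)): buffer="ipk" (len 3), cursors c4@1 c1@3 c2@3 c3@3, authorship ...
After op 6 (insert('m')): buffer="impkmmm" (len 7), cursors c4@2 c1@7 c2@7 c3@7, authorship .4..123
After op 7 (insert('v')): buffer="imvpkmmmvvv" (len 11), cursors c4@3 c1@11 c2@11 c3@11, authorship .44..123123
After op 8 (insert('o')): buffer="imvopkmmmvvvooo" (len 15), cursors c4@4 c1@15 c2@15 c3@15, authorship .444..123123123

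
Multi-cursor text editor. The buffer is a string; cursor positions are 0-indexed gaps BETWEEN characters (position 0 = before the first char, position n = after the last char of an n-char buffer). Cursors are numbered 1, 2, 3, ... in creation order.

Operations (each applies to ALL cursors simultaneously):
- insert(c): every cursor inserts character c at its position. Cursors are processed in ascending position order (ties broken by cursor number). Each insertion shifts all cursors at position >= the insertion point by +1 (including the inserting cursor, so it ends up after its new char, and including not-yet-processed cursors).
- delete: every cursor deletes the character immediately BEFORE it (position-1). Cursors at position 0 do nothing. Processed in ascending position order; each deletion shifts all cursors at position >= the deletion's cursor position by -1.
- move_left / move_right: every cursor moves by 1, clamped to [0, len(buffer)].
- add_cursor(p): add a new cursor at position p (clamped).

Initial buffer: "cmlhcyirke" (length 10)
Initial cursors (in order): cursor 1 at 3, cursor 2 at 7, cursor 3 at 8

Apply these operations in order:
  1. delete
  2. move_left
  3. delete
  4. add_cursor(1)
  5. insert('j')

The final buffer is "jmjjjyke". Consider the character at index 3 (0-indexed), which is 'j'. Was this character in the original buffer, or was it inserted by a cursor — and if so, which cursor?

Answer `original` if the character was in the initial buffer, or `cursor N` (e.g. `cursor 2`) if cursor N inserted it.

Answer: cursor 3

Derivation:
After op 1 (delete): buffer="cmhcyke" (len 7), cursors c1@2 c2@5 c3@5, authorship .......
After op 2 (move_left): buffer="cmhcyke" (len 7), cursors c1@1 c2@4 c3@4, authorship .......
After op 3 (delete): buffer="myke" (len 4), cursors c1@0 c2@1 c3@1, authorship ....
After op 4 (add_cursor(1)): buffer="myke" (len 4), cursors c1@0 c2@1 c3@1 c4@1, authorship ....
After op 5 (insert('j')): buffer="jmjjjyke" (len 8), cursors c1@1 c2@5 c3@5 c4@5, authorship 1.234...
Authorship (.=original, N=cursor N): 1 . 2 3 4 . . .
Index 3: author = 3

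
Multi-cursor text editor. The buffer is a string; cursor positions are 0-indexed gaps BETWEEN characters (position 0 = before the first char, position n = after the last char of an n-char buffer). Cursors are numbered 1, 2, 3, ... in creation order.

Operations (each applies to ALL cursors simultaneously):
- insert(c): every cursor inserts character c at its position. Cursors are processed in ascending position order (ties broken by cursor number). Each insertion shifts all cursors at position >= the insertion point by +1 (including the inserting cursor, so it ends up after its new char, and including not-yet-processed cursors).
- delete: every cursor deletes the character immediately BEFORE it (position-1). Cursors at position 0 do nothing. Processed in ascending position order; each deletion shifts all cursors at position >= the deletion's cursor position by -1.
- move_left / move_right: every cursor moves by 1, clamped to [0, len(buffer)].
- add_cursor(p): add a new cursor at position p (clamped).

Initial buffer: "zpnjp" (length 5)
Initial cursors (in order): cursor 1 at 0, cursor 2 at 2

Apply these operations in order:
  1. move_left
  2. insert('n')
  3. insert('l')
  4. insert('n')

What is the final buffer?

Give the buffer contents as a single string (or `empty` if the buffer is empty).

Answer: nlnznlnpnjp

Derivation:
After op 1 (move_left): buffer="zpnjp" (len 5), cursors c1@0 c2@1, authorship .....
After op 2 (insert('n')): buffer="nznpnjp" (len 7), cursors c1@1 c2@3, authorship 1.2....
After op 3 (insert('l')): buffer="nlznlpnjp" (len 9), cursors c1@2 c2@5, authorship 11.22....
After op 4 (insert('n')): buffer="nlnznlnpnjp" (len 11), cursors c1@3 c2@7, authorship 111.222....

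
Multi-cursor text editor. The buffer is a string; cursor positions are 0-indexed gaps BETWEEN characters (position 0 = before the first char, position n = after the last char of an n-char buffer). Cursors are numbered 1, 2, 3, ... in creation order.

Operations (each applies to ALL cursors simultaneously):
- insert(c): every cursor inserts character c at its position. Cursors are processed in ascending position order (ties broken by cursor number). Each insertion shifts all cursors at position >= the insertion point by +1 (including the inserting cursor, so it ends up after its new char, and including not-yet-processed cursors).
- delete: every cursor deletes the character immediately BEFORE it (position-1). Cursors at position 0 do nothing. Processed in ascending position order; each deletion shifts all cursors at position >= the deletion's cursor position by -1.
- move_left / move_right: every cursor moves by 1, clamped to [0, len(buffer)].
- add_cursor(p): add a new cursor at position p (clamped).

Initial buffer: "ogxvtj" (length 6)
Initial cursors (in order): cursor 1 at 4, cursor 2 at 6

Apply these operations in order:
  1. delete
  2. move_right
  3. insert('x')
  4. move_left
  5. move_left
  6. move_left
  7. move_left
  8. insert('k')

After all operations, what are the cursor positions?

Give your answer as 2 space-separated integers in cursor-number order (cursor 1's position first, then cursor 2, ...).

Answer: 4 4

Derivation:
After op 1 (delete): buffer="ogxt" (len 4), cursors c1@3 c2@4, authorship ....
After op 2 (move_right): buffer="ogxt" (len 4), cursors c1@4 c2@4, authorship ....
After op 3 (insert('x')): buffer="ogxtxx" (len 6), cursors c1@6 c2@6, authorship ....12
After op 4 (move_left): buffer="ogxtxx" (len 6), cursors c1@5 c2@5, authorship ....12
After op 5 (move_left): buffer="ogxtxx" (len 6), cursors c1@4 c2@4, authorship ....12
After op 6 (move_left): buffer="ogxtxx" (len 6), cursors c1@3 c2@3, authorship ....12
After op 7 (move_left): buffer="ogxtxx" (len 6), cursors c1@2 c2@2, authorship ....12
After op 8 (insert('k')): buffer="ogkkxtxx" (len 8), cursors c1@4 c2@4, authorship ..12..12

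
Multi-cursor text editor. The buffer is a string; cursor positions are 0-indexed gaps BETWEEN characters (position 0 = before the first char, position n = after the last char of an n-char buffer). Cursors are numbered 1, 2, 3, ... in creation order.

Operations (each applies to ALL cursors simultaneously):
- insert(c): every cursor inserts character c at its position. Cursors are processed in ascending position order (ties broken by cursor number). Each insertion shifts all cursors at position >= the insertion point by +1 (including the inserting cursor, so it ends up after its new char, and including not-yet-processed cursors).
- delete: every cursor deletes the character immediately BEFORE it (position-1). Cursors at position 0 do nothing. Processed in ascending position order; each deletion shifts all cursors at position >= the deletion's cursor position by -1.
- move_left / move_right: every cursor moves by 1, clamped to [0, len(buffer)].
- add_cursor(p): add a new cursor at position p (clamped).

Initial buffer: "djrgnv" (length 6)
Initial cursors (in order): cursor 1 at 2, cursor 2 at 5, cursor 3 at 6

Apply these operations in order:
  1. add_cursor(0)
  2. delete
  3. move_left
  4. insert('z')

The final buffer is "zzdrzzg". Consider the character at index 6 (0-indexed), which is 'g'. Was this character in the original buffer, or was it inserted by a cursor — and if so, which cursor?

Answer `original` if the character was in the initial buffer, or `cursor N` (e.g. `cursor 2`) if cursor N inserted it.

Answer: original

Derivation:
After op 1 (add_cursor(0)): buffer="djrgnv" (len 6), cursors c4@0 c1@2 c2@5 c3@6, authorship ......
After op 2 (delete): buffer="drg" (len 3), cursors c4@0 c1@1 c2@3 c3@3, authorship ...
After op 3 (move_left): buffer="drg" (len 3), cursors c1@0 c4@0 c2@2 c3@2, authorship ...
After op 4 (insert('z')): buffer="zzdrzzg" (len 7), cursors c1@2 c4@2 c2@6 c3@6, authorship 14..23.
Authorship (.=original, N=cursor N): 1 4 . . 2 3 .
Index 6: author = original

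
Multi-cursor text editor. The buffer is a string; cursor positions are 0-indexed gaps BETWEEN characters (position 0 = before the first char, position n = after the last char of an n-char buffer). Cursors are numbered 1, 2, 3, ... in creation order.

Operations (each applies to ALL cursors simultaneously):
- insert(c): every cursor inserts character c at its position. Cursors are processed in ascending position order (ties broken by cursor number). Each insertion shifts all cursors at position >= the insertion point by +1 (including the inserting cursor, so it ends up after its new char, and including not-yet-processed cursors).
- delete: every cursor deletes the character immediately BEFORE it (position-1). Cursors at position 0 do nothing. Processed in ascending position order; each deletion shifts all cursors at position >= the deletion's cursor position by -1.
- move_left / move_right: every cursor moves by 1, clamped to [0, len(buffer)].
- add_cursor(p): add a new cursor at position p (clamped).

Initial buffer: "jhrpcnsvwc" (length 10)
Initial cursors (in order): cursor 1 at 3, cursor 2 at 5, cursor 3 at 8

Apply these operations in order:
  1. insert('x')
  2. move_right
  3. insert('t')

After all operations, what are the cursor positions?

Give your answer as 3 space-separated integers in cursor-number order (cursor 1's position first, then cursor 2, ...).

Answer: 6 10 15

Derivation:
After op 1 (insert('x')): buffer="jhrxpcxnsvxwc" (len 13), cursors c1@4 c2@7 c3@11, authorship ...1..2...3..
After op 2 (move_right): buffer="jhrxpcxnsvxwc" (len 13), cursors c1@5 c2@8 c3@12, authorship ...1..2...3..
After op 3 (insert('t')): buffer="jhrxptcxntsvxwtc" (len 16), cursors c1@6 c2@10 c3@15, authorship ...1.1.2.2..3.3.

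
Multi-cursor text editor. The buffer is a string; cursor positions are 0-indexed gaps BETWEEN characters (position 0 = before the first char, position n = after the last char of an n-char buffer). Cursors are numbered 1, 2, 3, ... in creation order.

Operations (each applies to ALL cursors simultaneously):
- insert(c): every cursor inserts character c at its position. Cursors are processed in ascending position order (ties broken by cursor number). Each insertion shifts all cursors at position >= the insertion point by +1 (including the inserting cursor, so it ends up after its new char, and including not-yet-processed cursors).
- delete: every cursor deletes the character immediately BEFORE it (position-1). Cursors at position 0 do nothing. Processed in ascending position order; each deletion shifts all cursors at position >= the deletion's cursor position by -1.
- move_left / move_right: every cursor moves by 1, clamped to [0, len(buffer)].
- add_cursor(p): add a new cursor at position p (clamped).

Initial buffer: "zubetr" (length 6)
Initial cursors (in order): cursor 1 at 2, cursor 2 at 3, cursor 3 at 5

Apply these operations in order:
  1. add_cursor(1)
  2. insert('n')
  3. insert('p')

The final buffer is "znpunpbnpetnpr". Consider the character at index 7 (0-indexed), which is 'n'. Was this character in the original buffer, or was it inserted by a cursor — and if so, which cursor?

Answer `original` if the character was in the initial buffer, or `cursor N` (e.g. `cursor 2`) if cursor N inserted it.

After op 1 (add_cursor(1)): buffer="zubetr" (len 6), cursors c4@1 c1@2 c2@3 c3@5, authorship ......
After op 2 (insert('n')): buffer="znunbnetnr" (len 10), cursors c4@2 c1@4 c2@6 c3@9, authorship .4.1.2..3.
After op 3 (insert('p')): buffer="znpunpbnpetnpr" (len 14), cursors c4@3 c1@6 c2@9 c3@13, authorship .44.11.22..33.
Authorship (.=original, N=cursor N): . 4 4 . 1 1 . 2 2 . . 3 3 .
Index 7: author = 2

Answer: cursor 2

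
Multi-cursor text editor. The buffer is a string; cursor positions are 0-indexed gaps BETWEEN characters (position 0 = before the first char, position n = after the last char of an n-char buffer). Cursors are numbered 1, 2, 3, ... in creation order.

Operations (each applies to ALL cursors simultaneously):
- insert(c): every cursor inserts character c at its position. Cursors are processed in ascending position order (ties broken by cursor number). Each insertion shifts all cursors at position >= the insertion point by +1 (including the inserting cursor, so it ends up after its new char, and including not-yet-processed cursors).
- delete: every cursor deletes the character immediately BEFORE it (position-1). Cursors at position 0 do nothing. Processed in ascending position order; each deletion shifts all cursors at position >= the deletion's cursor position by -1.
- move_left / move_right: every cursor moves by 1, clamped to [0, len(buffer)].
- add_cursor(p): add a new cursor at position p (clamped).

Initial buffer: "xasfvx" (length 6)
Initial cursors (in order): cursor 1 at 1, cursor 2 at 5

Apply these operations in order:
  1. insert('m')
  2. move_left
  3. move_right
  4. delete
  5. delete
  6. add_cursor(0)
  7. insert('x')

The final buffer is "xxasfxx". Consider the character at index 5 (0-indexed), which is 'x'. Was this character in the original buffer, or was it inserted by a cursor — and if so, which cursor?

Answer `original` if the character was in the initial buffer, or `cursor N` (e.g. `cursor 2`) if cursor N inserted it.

Answer: cursor 2

Derivation:
After op 1 (insert('m')): buffer="xmasfvmx" (len 8), cursors c1@2 c2@7, authorship .1....2.
After op 2 (move_left): buffer="xmasfvmx" (len 8), cursors c1@1 c2@6, authorship .1....2.
After op 3 (move_right): buffer="xmasfvmx" (len 8), cursors c1@2 c2@7, authorship .1....2.
After op 4 (delete): buffer="xasfvx" (len 6), cursors c1@1 c2@5, authorship ......
After op 5 (delete): buffer="asfx" (len 4), cursors c1@0 c2@3, authorship ....
After op 6 (add_cursor(0)): buffer="asfx" (len 4), cursors c1@0 c3@0 c2@3, authorship ....
After op 7 (insert('x')): buffer="xxasfxx" (len 7), cursors c1@2 c3@2 c2@6, authorship 13...2.
Authorship (.=original, N=cursor N): 1 3 . . . 2 .
Index 5: author = 2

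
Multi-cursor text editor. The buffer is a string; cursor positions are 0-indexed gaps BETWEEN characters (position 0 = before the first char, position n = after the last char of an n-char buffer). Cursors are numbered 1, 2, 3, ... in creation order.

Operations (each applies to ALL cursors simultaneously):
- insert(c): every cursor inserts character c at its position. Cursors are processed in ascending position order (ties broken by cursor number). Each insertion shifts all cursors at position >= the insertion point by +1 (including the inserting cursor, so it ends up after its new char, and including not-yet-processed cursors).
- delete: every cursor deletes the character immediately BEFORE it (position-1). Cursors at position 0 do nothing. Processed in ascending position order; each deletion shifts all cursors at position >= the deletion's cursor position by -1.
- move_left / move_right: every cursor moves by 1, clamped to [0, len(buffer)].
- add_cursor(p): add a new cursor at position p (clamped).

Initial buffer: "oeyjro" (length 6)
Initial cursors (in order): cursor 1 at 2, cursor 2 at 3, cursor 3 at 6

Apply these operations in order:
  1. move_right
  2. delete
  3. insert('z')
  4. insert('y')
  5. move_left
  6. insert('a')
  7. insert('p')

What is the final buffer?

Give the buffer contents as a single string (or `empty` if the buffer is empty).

After op 1 (move_right): buffer="oeyjro" (len 6), cursors c1@3 c2@4 c3@6, authorship ......
After op 2 (delete): buffer="oer" (len 3), cursors c1@2 c2@2 c3@3, authorship ...
After op 3 (insert('z')): buffer="oezzrz" (len 6), cursors c1@4 c2@4 c3@6, authorship ..12.3
After op 4 (insert('y')): buffer="oezzyyrzy" (len 9), cursors c1@6 c2@6 c3@9, authorship ..1212.33
After op 5 (move_left): buffer="oezzyyrzy" (len 9), cursors c1@5 c2@5 c3@8, authorship ..1212.33
After op 6 (insert('a')): buffer="oezzyaayrzay" (len 12), cursors c1@7 c2@7 c3@11, authorship ..121122.333
After op 7 (insert('p')): buffer="oezzyaappyrzapy" (len 15), cursors c1@9 c2@9 c3@14, authorship ..12112122.3333

Answer: oezzyaappyrzapy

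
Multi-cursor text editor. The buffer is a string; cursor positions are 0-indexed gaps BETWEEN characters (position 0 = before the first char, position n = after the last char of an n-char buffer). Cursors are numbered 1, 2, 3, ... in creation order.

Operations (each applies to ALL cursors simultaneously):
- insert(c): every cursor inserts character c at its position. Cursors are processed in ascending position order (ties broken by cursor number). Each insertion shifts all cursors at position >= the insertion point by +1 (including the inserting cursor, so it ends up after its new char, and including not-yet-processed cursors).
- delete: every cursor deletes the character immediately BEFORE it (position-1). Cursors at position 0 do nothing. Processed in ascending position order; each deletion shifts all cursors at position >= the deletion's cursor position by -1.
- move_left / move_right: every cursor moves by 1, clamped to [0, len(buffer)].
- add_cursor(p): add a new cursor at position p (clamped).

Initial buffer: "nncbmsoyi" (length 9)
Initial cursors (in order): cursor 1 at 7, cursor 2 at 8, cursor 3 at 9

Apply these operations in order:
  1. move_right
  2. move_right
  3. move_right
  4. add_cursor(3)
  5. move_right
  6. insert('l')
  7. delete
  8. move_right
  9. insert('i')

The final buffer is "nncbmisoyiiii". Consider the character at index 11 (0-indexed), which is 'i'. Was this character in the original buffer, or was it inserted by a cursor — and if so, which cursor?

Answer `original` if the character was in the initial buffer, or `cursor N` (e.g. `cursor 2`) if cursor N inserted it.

Answer: cursor 2

Derivation:
After op 1 (move_right): buffer="nncbmsoyi" (len 9), cursors c1@8 c2@9 c3@9, authorship .........
After op 2 (move_right): buffer="nncbmsoyi" (len 9), cursors c1@9 c2@9 c3@9, authorship .........
After op 3 (move_right): buffer="nncbmsoyi" (len 9), cursors c1@9 c2@9 c3@9, authorship .........
After op 4 (add_cursor(3)): buffer="nncbmsoyi" (len 9), cursors c4@3 c1@9 c2@9 c3@9, authorship .........
After op 5 (move_right): buffer="nncbmsoyi" (len 9), cursors c4@4 c1@9 c2@9 c3@9, authorship .........
After op 6 (insert('l')): buffer="nncblmsoyilll" (len 13), cursors c4@5 c1@13 c2@13 c3@13, authorship ....4.....123
After op 7 (delete): buffer="nncbmsoyi" (len 9), cursors c4@4 c1@9 c2@9 c3@9, authorship .........
After op 8 (move_right): buffer="nncbmsoyi" (len 9), cursors c4@5 c1@9 c2@9 c3@9, authorship .........
After op 9 (insert('i')): buffer="nncbmisoyiiii" (len 13), cursors c4@6 c1@13 c2@13 c3@13, authorship .....4....123
Authorship (.=original, N=cursor N): . . . . . 4 . . . . 1 2 3
Index 11: author = 2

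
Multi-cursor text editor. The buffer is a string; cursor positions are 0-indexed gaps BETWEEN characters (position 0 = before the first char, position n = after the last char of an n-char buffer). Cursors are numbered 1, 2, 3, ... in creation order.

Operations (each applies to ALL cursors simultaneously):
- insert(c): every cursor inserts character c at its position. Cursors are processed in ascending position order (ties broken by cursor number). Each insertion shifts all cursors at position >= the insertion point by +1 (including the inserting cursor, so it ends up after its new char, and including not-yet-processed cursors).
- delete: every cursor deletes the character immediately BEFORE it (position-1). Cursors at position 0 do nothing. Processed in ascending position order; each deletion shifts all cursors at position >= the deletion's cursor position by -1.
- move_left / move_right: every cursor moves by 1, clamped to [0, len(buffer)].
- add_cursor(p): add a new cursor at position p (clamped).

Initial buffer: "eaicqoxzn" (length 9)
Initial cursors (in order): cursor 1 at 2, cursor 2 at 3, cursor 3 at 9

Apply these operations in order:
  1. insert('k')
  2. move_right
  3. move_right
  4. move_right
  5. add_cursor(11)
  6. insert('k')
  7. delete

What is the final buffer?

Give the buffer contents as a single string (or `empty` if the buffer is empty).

Answer: eakikcqoxznk

Derivation:
After op 1 (insert('k')): buffer="eakikcqoxznk" (len 12), cursors c1@3 c2@5 c3@12, authorship ..1.2......3
After op 2 (move_right): buffer="eakikcqoxznk" (len 12), cursors c1@4 c2@6 c3@12, authorship ..1.2......3
After op 3 (move_right): buffer="eakikcqoxznk" (len 12), cursors c1@5 c2@7 c3@12, authorship ..1.2......3
After op 4 (move_right): buffer="eakikcqoxznk" (len 12), cursors c1@6 c2@8 c3@12, authorship ..1.2......3
After op 5 (add_cursor(11)): buffer="eakikcqoxznk" (len 12), cursors c1@6 c2@8 c4@11 c3@12, authorship ..1.2......3
After op 6 (insert('k')): buffer="eakikckqokxznkkk" (len 16), cursors c1@7 c2@10 c4@14 c3@16, authorship ..1.2.1..2...433
After op 7 (delete): buffer="eakikcqoxznk" (len 12), cursors c1@6 c2@8 c4@11 c3@12, authorship ..1.2......3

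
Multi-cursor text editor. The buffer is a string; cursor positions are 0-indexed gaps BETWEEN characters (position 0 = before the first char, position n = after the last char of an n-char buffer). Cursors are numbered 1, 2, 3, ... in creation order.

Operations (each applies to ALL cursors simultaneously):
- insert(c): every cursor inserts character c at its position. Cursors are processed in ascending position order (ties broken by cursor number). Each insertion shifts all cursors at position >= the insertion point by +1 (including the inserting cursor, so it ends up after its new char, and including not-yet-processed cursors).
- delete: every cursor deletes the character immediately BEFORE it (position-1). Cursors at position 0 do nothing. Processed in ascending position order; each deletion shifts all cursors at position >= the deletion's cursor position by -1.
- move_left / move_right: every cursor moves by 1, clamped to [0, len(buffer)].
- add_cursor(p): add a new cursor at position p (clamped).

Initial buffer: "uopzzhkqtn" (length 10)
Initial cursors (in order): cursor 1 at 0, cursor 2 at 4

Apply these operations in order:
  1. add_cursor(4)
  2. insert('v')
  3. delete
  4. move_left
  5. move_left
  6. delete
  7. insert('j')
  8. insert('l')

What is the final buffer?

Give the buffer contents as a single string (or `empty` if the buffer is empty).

Answer: jjjlllpzzhkqtn

Derivation:
After op 1 (add_cursor(4)): buffer="uopzzhkqtn" (len 10), cursors c1@0 c2@4 c3@4, authorship ..........
After op 2 (insert('v')): buffer="vuopzvvzhkqtn" (len 13), cursors c1@1 c2@7 c3@7, authorship 1....23......
After op 3 (delete): buffer="uopzzhkqtn" (len 10), cursors c1@0 c2@4 c3@4, authorship ..........
After op 4 (move_left): buffer="uopzzhkqtn" (len 10), cursors c1@0 c2@3 c3@3, authorship ..........
After op 5 (move_left): buffer="uopzzhkqtn" (len 10), cursors c1@0 c2@2 c3@2, authorship ..........
After op 6 (delete): buffer="pzzhkqtn" (len 8), cursors c1@0 c2@0 c3@0, authorship ........
After op 7 (insert('j')): buffer="jjjpzzhkqtn" (len 11), cursors c1@3 c2@3 c3@3, authorship 123........
After op 8 (insert('l')): buffer="jjjlllpzzhkqtn" (len 14), cursors c1@6 c2@6 c3@6, authorship 123123........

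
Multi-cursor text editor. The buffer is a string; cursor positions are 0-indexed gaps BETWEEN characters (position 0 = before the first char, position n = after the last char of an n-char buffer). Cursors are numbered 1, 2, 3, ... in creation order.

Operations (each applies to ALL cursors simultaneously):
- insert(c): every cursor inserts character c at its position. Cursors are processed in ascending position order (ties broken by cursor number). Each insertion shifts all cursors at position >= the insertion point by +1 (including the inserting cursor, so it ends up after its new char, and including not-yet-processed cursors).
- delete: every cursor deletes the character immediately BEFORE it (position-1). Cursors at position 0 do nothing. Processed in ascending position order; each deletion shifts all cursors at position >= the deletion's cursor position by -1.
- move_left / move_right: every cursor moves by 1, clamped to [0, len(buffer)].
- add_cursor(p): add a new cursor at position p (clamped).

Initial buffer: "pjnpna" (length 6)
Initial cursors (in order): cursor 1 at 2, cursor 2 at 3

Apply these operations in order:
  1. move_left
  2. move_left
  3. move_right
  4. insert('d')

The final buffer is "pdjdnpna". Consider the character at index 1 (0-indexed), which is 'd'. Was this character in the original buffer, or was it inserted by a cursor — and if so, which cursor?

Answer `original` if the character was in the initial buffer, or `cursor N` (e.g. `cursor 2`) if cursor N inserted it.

After op 1 (move_left): buffer="pjnpna" (len 6), cursors c1@1 c2@2, authorship ......
After op 2 (move_left): buffer="pjnpna" (len 6), cursors c1@0 c2@1, authorship ......
After op 3 (move_right): buffer="pjnpna" (len 6), cursors c1@1 c2@2, authorship ......
After op 4 (insert('d')): buffer="pdjdnpna" (len 8), cursors c1@2 c2@4, authorship .1.2....
Authorship (.=original, N=cursor N): . 1 . 2 . . . .
Index 1: author = 1

Answer: cursor 1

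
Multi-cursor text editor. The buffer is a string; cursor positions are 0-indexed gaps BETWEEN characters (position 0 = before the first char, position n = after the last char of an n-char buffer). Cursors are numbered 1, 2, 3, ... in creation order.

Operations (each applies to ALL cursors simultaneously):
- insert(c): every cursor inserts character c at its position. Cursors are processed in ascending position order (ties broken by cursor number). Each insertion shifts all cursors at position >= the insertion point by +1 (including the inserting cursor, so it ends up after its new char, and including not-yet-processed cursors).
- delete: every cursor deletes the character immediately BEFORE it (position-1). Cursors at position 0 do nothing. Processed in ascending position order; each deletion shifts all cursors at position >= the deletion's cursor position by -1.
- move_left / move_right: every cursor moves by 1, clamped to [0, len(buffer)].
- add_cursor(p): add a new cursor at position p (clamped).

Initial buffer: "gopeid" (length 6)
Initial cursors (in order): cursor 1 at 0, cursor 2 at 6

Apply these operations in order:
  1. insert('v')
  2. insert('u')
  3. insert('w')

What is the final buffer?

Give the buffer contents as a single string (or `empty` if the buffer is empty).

Answer: vuwgopeidvuw

Derivation:
After op 1 (insert('v')): buffer="vgopeidv" (len 8), cursors c1@1 c2@8, authorship 1......2
After op 2 (insert('u')): buffer="vugopeidvu" (len 10), cursors c1@2 c2@10, authorship 11......22
After op 3 (insert('w')): buffer="vuwgopeidvuw" (len 12), cursors c1@3 c2@12, authorship 111......222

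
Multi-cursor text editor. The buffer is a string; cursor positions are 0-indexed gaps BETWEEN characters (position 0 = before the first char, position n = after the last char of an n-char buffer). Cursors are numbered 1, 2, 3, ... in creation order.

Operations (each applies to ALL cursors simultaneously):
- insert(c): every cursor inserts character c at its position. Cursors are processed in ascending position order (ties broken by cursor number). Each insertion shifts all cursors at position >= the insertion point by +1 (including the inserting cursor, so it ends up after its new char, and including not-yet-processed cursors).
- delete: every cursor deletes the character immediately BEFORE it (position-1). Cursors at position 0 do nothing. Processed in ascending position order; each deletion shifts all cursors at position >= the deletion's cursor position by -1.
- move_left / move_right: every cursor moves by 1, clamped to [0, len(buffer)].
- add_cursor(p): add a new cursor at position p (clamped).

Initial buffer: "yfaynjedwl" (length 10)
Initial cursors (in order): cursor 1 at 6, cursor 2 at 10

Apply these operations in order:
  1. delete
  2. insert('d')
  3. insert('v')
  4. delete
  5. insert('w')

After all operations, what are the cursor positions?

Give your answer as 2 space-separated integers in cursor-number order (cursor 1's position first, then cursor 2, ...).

Answer: 7 12

Derivation:
After op 1 (delete): buffer="yfaynedw" (len 8), cursors c1@5 c2@8, authorship ........
After op 2 (insert('d')): buffer="yfayndedwd" (len 10), cursors c1@6 c2@10, authorship .....1...2
After op 3 (insert('v')): buffer="yfayndvedwdv" (len 12), cursors c1@7 c2@12, authorship .....11...22
After op 4 (delete): buffer="yfayndedwd" (len 10), cursors c1@6 c2@10, authorship .....1...2
After op 5 (insert('w')): buffer="yfayndwedwdw" (len 12), cursors c1@7 c2@12, authorship .....11...22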